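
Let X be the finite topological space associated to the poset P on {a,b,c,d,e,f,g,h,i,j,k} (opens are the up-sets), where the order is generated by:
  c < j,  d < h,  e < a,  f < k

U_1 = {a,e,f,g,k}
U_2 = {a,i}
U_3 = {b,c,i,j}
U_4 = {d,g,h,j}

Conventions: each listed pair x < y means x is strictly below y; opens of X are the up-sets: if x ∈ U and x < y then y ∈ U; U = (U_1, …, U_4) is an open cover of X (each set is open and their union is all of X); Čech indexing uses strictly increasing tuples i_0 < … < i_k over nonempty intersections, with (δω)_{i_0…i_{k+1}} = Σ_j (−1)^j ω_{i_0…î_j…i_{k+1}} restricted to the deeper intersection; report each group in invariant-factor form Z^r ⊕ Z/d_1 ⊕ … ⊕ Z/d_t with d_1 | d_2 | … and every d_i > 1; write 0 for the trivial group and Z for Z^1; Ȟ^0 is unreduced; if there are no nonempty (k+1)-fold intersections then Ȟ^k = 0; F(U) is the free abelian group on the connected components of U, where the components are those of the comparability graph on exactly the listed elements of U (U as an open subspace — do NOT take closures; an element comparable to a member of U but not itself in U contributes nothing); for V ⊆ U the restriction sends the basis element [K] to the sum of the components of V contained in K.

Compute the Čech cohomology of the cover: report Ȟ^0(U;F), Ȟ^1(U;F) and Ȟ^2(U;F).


Ȟ^0 ≅ Z^7, Ȟ^1 ≅ 0, Ȟ^2 ≅ 0

nerve simplices:
  U12={a} U14={g} U23={i} U34={j}
components per intersection:
  U1: {a,e} {f,k} {g}
  U2: {a} {i}
  U3: {b} {c,j} {i}
  U4: {d,h} {g} {j}
  U12: {a}
  U14: {g}
  U23: {i}
  U34: {j}
C dims 11,4; δ0: rk 4, SNF 1^4
degree 0: 11−4−0 = 7 → Ȟ^0 ≅ Z^7
degree 1: 4−0−4 = 0 → Ȟ^1 ≅ 0
degree 2: 0−0−0 = 0 → Ȟ^2 ≅ 0


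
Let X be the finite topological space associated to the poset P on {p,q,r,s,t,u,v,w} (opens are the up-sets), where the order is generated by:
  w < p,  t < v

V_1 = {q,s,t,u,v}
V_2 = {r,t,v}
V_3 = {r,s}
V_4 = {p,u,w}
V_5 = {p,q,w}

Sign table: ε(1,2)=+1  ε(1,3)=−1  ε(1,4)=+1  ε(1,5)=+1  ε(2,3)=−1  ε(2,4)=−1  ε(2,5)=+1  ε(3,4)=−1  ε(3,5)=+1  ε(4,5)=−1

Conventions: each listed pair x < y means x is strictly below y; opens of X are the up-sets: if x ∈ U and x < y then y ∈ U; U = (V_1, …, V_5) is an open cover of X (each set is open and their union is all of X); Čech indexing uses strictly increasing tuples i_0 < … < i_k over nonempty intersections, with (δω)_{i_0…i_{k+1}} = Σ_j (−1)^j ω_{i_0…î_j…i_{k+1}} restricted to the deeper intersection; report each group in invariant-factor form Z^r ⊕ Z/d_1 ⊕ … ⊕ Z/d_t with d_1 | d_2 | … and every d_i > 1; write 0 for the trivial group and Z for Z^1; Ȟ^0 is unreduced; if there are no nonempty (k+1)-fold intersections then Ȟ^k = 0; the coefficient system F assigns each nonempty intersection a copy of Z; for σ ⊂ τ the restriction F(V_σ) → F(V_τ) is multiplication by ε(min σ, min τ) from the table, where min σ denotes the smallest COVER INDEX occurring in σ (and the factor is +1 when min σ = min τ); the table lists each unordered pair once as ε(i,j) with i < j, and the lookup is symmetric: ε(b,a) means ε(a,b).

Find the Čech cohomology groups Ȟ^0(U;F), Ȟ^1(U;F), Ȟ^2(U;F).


Ȟ^0 = 0; Ȟ^1 = Z ⊕ Z/2; Ȟ^2 = 0

cover nerve:
  V12={t,v} V13={s} V14={u} V15={q} V23={r} V45={p,w}
C dims 5,6; δ0: rk 5, SNF 1^4·2
Ȟ^0: (5−5)−0=0 ⇒ 0
Ȟ^1: (6−0)−5=1 plus torsion [2] ⇒ Z ⊕ Z/2
Ȟ^2: (0−0)−0=0 ⇒ 0


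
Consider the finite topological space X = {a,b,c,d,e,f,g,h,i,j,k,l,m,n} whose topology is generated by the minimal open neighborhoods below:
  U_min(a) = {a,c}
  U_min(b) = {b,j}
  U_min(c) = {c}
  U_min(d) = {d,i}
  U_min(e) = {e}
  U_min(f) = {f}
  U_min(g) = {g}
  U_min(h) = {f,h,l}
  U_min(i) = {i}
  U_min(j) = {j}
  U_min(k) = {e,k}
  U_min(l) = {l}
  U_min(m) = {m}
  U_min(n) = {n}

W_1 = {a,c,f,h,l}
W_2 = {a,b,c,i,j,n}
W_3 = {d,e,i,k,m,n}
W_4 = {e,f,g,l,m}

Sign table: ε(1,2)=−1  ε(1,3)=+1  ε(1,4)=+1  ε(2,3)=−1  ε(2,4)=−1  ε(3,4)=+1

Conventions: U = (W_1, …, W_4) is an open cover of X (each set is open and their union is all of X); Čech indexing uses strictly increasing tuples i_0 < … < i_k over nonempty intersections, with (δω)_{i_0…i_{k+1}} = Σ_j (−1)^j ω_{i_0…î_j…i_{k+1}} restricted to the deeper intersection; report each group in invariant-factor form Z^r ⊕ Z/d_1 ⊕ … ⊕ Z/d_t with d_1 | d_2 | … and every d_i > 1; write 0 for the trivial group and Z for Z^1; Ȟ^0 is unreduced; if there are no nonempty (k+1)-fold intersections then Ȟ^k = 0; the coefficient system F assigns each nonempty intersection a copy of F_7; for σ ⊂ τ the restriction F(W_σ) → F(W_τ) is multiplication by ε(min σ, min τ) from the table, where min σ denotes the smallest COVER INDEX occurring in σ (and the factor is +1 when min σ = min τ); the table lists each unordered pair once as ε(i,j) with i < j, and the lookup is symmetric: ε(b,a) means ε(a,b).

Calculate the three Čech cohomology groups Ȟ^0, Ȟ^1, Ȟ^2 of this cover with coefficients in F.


Ȟ^0 ≅ Z/7; Ȟ^1 ≅ Z/7; Ȟ^2 ≅ 0

intersection data:
  W12={a,c} W14={f,l} W23={i,n} W34={e,m}
C dims 4,4; δ0: rk_F7 3
Ȟ^0 = (4 − 3) − 0 = 1, so Ȟ^0 ≅ Z/7
Ȟ^1 = (4 − 0) − 3 = 1, so Ȟ^1 ≅ Z/7
Ȟ^2 = (0 − 0) − 0 = 0, so Ȟ^2 ≅ 0


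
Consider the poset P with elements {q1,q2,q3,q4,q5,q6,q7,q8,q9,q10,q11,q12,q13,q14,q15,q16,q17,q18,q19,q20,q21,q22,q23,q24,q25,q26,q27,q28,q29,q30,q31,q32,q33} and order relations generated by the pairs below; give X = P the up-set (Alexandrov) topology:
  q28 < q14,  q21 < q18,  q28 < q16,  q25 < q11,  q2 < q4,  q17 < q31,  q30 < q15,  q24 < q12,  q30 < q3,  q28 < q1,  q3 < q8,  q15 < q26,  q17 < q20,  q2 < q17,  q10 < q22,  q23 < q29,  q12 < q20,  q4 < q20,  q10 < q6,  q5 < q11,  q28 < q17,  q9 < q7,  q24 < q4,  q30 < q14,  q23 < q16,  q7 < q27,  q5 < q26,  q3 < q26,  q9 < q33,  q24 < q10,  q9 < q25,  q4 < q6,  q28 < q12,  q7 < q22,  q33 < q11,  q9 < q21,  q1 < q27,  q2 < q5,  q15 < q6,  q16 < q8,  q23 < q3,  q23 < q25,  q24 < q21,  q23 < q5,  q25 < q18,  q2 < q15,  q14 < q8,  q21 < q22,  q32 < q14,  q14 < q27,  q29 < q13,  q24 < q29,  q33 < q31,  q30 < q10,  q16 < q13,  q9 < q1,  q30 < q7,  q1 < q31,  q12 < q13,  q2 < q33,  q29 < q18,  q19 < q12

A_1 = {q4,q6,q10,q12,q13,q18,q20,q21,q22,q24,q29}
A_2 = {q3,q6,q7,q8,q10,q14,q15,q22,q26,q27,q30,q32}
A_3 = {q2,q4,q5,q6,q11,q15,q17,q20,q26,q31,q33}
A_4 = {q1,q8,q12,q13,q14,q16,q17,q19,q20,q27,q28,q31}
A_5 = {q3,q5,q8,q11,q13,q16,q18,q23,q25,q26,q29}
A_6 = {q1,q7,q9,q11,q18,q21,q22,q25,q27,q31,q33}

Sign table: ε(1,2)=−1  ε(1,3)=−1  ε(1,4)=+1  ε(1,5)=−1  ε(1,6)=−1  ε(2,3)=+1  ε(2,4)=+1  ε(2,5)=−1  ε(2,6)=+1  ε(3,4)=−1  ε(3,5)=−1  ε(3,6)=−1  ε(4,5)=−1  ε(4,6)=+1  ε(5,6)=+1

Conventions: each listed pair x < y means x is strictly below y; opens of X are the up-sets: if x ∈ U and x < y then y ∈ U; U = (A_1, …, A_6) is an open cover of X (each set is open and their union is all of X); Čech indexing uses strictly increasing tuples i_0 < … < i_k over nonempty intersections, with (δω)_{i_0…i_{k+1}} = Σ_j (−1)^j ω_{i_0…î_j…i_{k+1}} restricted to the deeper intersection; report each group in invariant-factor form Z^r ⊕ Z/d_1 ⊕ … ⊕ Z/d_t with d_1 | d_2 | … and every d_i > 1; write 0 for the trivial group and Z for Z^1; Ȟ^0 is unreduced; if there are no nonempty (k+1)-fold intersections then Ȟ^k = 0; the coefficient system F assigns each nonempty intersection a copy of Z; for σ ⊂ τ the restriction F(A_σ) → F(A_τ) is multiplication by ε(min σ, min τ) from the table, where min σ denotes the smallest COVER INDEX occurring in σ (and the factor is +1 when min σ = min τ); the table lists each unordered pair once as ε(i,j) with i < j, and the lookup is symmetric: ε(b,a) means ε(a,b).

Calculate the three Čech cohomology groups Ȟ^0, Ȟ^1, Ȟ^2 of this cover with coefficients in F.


Ȟ^0 ≅ 0, Ȟ^1 ≅ Z/2, Ȟ^2 ≅ Z

cover nerve:
  A12={q6,q10,q22} A13={q4,q6,q20} A14={q12,q13,q20} A15={q13,q18,q29} A16={q18,q21,q22} A23={q6,q15,q26} A24={q8,q14,q27} A25={q3,q8,q26} A26={q7,q22,q27} A34={q17,q20,q31} A35={q5,q11,q26} A36={q11,q31,q33} A45={q8,q13,q16} A46={q1,q27,q31} A56={q11,q18,q25}
  A123={q6} A126={q22} A134={q20} A145={q13} A156={q18} A235={q26} A245={q8} A246={q27} A346={q31} A356={q11}
C dims 6,15,10; δ0: rk 6, SNF 1^5·2; δ1: rk 9, SNF 1^9
Ȟ^0: (6−6)−0=0 ⇒ 0
Ȟ^1: (15−9)−6=0 plus torsion [2] ⇒ Z/2
Ȟ^2: (10−0)−9=1 ⇒ Z


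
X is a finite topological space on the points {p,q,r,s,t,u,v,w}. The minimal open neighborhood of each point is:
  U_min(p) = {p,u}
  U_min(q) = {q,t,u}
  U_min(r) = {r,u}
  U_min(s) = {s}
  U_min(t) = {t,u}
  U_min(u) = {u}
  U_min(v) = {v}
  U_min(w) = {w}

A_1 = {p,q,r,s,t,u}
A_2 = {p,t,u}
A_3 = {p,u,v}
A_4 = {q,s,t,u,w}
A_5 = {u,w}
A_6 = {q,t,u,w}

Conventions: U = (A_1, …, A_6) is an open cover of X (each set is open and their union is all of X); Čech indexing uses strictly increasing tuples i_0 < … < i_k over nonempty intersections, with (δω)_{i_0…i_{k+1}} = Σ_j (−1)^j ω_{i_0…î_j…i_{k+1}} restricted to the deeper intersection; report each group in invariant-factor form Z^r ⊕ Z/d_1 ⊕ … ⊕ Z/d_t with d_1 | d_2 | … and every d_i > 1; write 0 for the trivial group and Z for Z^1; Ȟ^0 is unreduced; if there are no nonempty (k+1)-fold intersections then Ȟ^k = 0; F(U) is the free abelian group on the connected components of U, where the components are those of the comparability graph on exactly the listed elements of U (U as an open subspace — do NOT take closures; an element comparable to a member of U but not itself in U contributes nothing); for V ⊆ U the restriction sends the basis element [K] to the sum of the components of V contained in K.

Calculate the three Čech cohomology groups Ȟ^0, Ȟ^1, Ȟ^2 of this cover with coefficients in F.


Ȟ^0 = Z^4; Ȟ^1 = 0; Ȟ^2 = 0

intersection data:
  A12={p,t,u} A13={p,u} A14={q,s,t,u} A15={u} A16={q,t,u} A23={p,u} A24={t,u} A25={u} A26={t,u} A34={u} A35={u} A36={u} A45={u,w} A46={q,t,u,w} A56={u,w}
  A123={p,u} A124={t,u} A125={u} A126={t,u} A134={u} A135={u} A136={u} A145={u} A146={q,t,u} A156={u} A234={u} A235={u} A236={u} A245={u} A246={t,u} A256={u} A345={u} A346={u} A356={u} A456={u,w}
  A1234={u} A1235={u} A1236={u} A1245={u} A1246={t,u} A1256={u} A1345={u} A1346={u} A1356={u} A1456={u} A2345={u} A2346={u} A2356={u} A2456={u} A3456={u}
  A12345={u} A12346={u} A12356={u} A12456={u} A13456={u} A23456={u}
  A123456={u}
components per intersection:
  A1: {p,q,r,t,u} {s}
  A2: {p,t,u}
  A3: {p,u} {v}
  A4: {q,t,u} {s} {w}
  A5: {u} {w}
  A6: {q,t,u} {w}
  A12: {p,t,u}
  A13: {p,u}
  A14: {q,t,u} {s}
  A15: {u}
  A16: {q,t,u}
  A23: {p,u}
  A24: {t,u}
  A25: {u}
  A26: {t,u}
  A34: {u}
  A35: {u}
  A36: {u}
  A45: {u} {w}
  A46: {q,t,u} {w}
  A56: {u} {w}
  A123: {p,u}
  A124: {t,u}
  A125: {u}
  A126: {t,u}
  A134: {u}
  A135: {u}
  A136: {u}
  A145: {u}
  A146: {q,t,u}
  A156: {u}
  A234: {u}
  A235: {u}
  A236: {u}
  A245: {u}
  A246: {t,u}
  A256: {u}
  A345: {u}
  A346: {u}
  A356: {u}
  A456: {u} {w}
  A1234: {u}
  A1235: {u}
  A1236: {u}
  A1245: {u}
  A1246: {t,u}
  A1256: {u}
  A1345: {u}
  A1346: {u}
  A1356: {u}
  A1456: {u}
  A2345: {u}
  A2346: {u}
  A2356: {u}
  A2456: {u}
  A3456: {u}
  A12345: {u}
  A12346: {u}
  A12356: {u}
  A12456: {u}
  A13456: {u}
  A23456: {u}
  A123456: {u}
C dims 12,19,21,15; δ0: rk 8, SNF 1^8; δ1: rk 11, SNF 1^11; δ2: rk 10, SNF 1^10
Ȟ^0 = (12 − 8) − 0 = 4, so Ȟ^0 ≅ Z^4
Ȟ^1 = (19 − 11) − 8 = 0, so Ȟ^1 ≅ 0
Ȟ^2 = (21 − 10) − 11 = 0, so Ȟ^2 ≅ 0


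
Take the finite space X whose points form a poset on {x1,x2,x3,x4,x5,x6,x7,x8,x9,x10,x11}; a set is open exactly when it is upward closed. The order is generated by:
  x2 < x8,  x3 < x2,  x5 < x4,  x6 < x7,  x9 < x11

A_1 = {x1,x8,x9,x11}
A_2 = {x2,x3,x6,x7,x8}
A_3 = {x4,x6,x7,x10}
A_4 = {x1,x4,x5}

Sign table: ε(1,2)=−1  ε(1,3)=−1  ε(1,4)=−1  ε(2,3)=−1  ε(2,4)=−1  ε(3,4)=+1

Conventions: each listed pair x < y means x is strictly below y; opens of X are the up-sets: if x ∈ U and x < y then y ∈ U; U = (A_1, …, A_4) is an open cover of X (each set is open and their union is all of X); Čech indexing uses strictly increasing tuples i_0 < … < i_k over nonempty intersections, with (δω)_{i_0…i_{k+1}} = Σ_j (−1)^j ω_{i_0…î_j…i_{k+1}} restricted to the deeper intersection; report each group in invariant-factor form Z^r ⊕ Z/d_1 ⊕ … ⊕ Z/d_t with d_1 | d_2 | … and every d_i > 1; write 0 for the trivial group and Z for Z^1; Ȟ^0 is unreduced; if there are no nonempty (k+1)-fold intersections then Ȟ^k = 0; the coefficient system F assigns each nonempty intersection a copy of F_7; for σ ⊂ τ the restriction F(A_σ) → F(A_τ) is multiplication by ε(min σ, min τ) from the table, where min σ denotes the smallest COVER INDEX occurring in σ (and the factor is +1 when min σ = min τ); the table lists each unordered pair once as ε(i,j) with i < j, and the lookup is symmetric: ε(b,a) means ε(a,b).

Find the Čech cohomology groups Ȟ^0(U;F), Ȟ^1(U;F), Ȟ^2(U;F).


nonempty intersections:
  A12={x8} A14={x1} A23={x6,x7} A34={x4}
C dims 4,4; δ0: rk_F7 4
Ȟ^0: (4−4)−0=0 ⇒ 0
Ȟ^1: (4−0)−4=0 ⇒ 0
Ȟ^2: (0−0)−0=0 ⇒ 0

Ȟ^0(U;F) ≅ 0, Ȟ^1(U;F) ≅ 0 and Ȟ^2(U;F) ≅ 0


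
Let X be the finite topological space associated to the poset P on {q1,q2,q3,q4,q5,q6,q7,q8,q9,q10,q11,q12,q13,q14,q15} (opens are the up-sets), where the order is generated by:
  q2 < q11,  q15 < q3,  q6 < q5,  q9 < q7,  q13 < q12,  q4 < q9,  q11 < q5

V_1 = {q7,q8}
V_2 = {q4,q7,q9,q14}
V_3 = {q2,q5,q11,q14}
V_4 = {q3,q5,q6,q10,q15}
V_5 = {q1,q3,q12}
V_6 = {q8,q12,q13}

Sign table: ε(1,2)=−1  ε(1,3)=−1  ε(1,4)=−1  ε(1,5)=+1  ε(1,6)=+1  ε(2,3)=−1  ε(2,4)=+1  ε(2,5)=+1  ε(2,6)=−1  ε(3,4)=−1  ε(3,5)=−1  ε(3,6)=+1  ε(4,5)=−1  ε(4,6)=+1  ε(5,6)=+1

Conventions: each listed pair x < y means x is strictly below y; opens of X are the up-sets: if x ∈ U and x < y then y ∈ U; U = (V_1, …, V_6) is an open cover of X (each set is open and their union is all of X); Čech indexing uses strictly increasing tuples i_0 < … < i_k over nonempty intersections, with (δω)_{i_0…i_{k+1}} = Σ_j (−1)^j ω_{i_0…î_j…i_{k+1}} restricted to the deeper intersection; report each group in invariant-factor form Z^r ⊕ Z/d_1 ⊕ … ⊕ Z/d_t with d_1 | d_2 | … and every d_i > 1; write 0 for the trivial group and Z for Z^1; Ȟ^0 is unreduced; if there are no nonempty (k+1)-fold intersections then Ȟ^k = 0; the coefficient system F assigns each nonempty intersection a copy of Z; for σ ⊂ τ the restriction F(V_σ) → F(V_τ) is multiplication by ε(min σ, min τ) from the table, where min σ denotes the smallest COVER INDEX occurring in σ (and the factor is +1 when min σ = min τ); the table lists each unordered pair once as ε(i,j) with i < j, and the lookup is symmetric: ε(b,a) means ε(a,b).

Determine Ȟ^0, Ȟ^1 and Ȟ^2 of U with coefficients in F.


Ȟ^0(U;F) ≅ Z; Ȟ^1(U;F) ≅ Z; Ȟ^2(U;F) ≅ 0

nerve simplices:
  V12={q7} V16={q8} V23={q14} V34={q5} V45={q3} V56={q12}
C dims 6,6; δ0: rk 5, SNF 1^5
degree 0: 6−5−0 = 1 → Ȟ^0 ≅ Z
degree 1: 6−0−5 = 1 → Ȟ^1 ≅ Z
degree 2: 0−0−0 = 0 → Ȟ^2 ≅ 0


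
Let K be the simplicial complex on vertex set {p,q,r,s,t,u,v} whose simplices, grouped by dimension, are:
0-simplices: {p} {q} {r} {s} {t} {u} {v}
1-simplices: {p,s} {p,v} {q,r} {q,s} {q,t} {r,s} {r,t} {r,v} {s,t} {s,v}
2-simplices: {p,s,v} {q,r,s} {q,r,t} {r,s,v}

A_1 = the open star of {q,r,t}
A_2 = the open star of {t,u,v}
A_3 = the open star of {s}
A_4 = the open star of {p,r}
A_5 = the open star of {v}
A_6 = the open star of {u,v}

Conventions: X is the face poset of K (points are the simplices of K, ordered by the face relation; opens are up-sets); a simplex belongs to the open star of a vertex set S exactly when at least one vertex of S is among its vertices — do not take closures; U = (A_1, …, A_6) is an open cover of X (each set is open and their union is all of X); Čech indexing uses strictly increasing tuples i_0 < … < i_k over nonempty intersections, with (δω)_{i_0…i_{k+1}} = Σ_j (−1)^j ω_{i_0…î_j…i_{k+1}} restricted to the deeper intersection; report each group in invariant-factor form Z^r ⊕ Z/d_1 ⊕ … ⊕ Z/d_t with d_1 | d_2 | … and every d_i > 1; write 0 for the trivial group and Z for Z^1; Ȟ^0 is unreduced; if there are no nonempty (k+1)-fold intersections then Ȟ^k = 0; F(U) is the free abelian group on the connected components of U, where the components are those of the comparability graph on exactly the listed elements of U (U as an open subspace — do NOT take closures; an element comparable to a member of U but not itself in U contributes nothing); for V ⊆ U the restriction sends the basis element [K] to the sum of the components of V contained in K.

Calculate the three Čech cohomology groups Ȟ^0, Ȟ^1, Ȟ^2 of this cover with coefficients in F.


Ȟ^0(U;F) ≅ Z^2; Ȟ^1(U;F) ≅ Z; Ȟ^2(U;F) ≅ 0

nonempty intersections:
  A1={{q},{r},{t},{q,r},{q,s},{q,t},{r,s},{r,t},{r,v},{s,t},{q,r,s},{q,r,t},{r,s,v}} A2={{t},{u},{v},{p,v},{q,t},{r,t},{r,v},{s,t},{s,v},{p,s,v},{q,r,t},{r,s,v}} A3={{s},{p,s},{q,s},{r,s},{s,t},{s,v},{p,s,v},{q,r,s},{r,s,v}} A4={{p},{r},{p,s},{p,v},{q,r},{r,s},{r,t},{r,v},{p,s,v},{q,r,s},{q,r,t},{r,s,v}} A5={{v},{p,v},{r,v},{s,v},{p,s,v},{r,s,v}} A6={{u},{v},{p,v},{r,v},{s,v},{p,s,v},{r,s,v}}
  A12={{t},{q,t},{r,t},{r,v},{s,t},{q,r,t},{r,s,v}} A13={{q,s},{r,s},{s,t},{q,r,s},{r,s,v}} A14={{r},{q,r},{r,s},{r,t},{r,v},{q,r,s},{q,r,t},{r,s,v}} A15={{r,v},{r,s,v}} A16={{r,v},{r,s,v}} A23={{s,t},{s,v},{p,s,v},{r,s,v}} A24={{p,v},{r,t},{r,v},{p,s,v},{q,r,t},{r,s,v}} A25={{v},{p,v},{r,v},{s,v},{p,s,v},{r,s,v}} A26={{u},{v},{p,v},{r,v},{s,v},{p,s,v},{r,s,v}} A34={{p,s},{r,s},{p,s,v},{q,r,s},{r,s,v}} A35={{s,v},{p,s,v},{r,s,v}} A36={{s,v},{p,s,v},{r,s,v}} A45={{p,v},{r,v},{p,s,v},{r,s,v}} A46={{p,v},{r,v},{p,s,v},{r,s,v}} A56={{v},{p,v},{r,v},{s,v},{p,s,v},{r,s,v}}
  A123={{s,t},{r,s,v}} A124={{r,t},{r,v},{q,r,t},{r,s,v}} A125={{r,v},{r,s,v}} A126={{r,v},{r,s,v}} A134={{r,s},{q,r,s},{r,s,v}} A135={{r,s,v}} A136={{r,s,v}} A145={{r,v},{r,s,v}} A146={{r,v},{r,s,v}} A156={{r,v},{r,s,v}} A234={{p,s,v},{r,s,v}} A235={{s,v},{p,s,v},{r,s,v}} A236={{s,v},{p,s,v},{r,s,v}} A245={{p,v},{r,v},{p,s,v},{r,s,v}} A246={{p,v},{r,v},{p,s,v},{r,s,v}} A256={{v},{p,v},{r,v},{s,v},{p,s,v},{r,s,v}} A345={{p,s,v},{r,s,v}} A346={{p,s,v},{r,s,v}} A356={{s,v},{p,s,v},{r,s,v}} A456={{p,v},{r,v},{p,s,v},{r,s,v}}
  A1234={{r,s,v}} A1235={{r,s,v}} A1236={{r,s,v}} A1245={{r,v},{r,s,v}} A1246={{r,v},{r,s,v}} A1256={{r,v},{r,s,v}} A1345={{r,s,v}} A1346={{r,s,v}} A1356={{r,s,v}} A1456={{r,v},{r,s,v}} A2345={{p,s,v},{r,s,v}} A2346={{p,s,v},{r,s,v}} A2356={{s,v},{p,s,v},{r,s,v}} A2456={{p,v},{r,v},{p,s,v},{r,s,v}} A3456={{p,s,v},{r,s,v}}
  A12345={{r,s,v}} A12346={{r,s,v}} A12356={{r,s,v}} A12456={{r,v},{r,s,v}} A13456={{r,s,v}} A23456={{p,s,v},{r,s,v}}
  A123456={{r,s,v}}
components per intersection:
  A1: {{q},{r},{t},{q,r},{q,s},{q,t},{r,s},{r,t},{r,v},{s,t},{q,r,s},{q,r,t},{r,s,v}}
  A2: {{t},{q,t},{r,t},{s,t},{q,r,t}} {{u}} {{v},{p,v},{r,v},{s,v},{p,s,v},{r,s,v}}
  A3: {{s},{p,s},{q,s},{r,s},{s,t},{s,v},{p,s,v},{q,r,s},{r,s,v}}
  A4: {{p},{p,s},{p,v},{p,s,v}} {{r},{q,r},{r,s},{r,t},{r,v},{q,r,s},{q,r,t},{r,s,v}}
  A5: {{v},{p,v},{r,v},{s,v},{p,s,v},{r,s,v}}
  A6: {{u}} {{v},{p,v},{r,v},{s,v},{p,s,v},{r,s,v}}
  A12: {{t},{q,t},{r,t},{s,t},{q,r,t}} {{r,v},{r,s,v}}
  A13: {{q,s},{r,s},{q,r,s},{r,s,v}} {{s,t}}
  A14: {{r},{q,r},{r,s},{r,t},{r,v},{q,r,s},{q,r,t},{r,s,v}}
  A15: {{r,v},{r,s,v}}
  A16: {{r,v},{r,s,v}}
  A23: {{s,t}} {{s,v},{p,s,v},{r,s,v}}
  A24: {{p,v},{p,s,v}} {{r,t},{q,r,t}} {{r,v},{r,s,v}}
  A25: {{v},{p,v},{r,v},{s,v},{p,s,v},{r,s,v}}
  A26: {{u}} {{v},{p,v},{r,v},{s,v},{p,s,v},{r,s,v}}
  A34: {{p,s},{p,s,v}} {{r,s},{q,r,s},{r,s,v}}
  A35: {{s,v},{p,s,v},{r,s,v}}
  A36: {{s,v},{p,s,v},{r,s,v}}
  A45: {{p,v},{p,s,v}} {{r,v},{r,s,v}}
  A46: {{p,v},{p,s,v}} {{r,v},{r,s,v}}
  A56: {{v},{p,v},{r,v},{s,v},{p,s,v},{r,s,v}}
  A123: {{s,t}} {{r,s,v}}
  A124: {{r,t},{q,r,t}} {{r,v},{r,s,v}}
  A125: {{r,v},{r,s,v}}
  A126: {{r,v},{r,s,v}}
  A134: {{r,s},{q,r,s},{r,s,v}}
  A135: {{r,s,v}}
  A136: {{r,s,v}}
  A145: {{r,v},{r,s,v}}
  A146: {{r,v},{r,s,v}}
  A156: {{r,v},{r,s,v}}
  A234: {{p,s,v}} {{r,s,v}}
  A235: {{s,v},{p,s,v},{r,s,v}}
  A236: {{s,v},{p,s,v},{r,s,v}}
  A245: {{p,v},{p,s,v}} {{r,v},{r,s,v}}
  A246: {{p,v},{p,s,v}} {{r,v},{r,s,v}}
  A256: {{v},{p,v},{r,v},{s,v},{p,s,v},{r,s,v}}
  A345: {{p,s,v}} {{r,s,v}}
  A346: {{p,s,v}} {{r,s,v}}
  A356: {{s,v},{p,s,v},{r,s,v}}
  A456: {{p,v},{p,s,v}} {{r,v},{r,s,v}}
  A1234: {{r,s,v}}
  A1235: {{r,s,v}}
  A1236: {{r,s,v}}
  A1245: {{r,v},{r,s,v}}
  A1246: {{r,v},{r,s,v}}
  A1256: {{r,v},{r,s,v}}
  A1345: {{r,s,v}}
  A1346: {{r,s,v}}
  A1356: {{r,s,v}}
  A1456: {{r,v},{r,s,v}}
  A2345: {{p,s,v}} {{r,s,v}}
  A2346: {{p,s,v}} {{r,s,v}}
  A2356: {{s,v},{p,s,v},{r,s,v}}
  A2456: {{p,v},{p,s,v}} {{r,v},{r,s,v}}
  A3456: {{p,s,v}} {{r,s,v}}
  A12345: {{r,s,v}}
  A12346: {{r,s,v}}
  A12356: {{r,s,v}}
  A12456: {{r,v},{r,s,v}}
  A13456: {{r,s,v}}
  A23456: {{p,s,v}} {{r,s,v}}
  A123456: {{r,s,v}}
C dims 10,24,28,19; δ0: rk 8, SNF 1^8; δ1: rk 15, SNF 1^15; δ2: rk 13, SNF 1^13
Ȟ^0: (10−8)−0=2 ⇒ Z^2
Ȟ^1: (24−15)−8=1 ⇒ Z
Ȟ^2: (28−13)−15=0 ⇒ 0


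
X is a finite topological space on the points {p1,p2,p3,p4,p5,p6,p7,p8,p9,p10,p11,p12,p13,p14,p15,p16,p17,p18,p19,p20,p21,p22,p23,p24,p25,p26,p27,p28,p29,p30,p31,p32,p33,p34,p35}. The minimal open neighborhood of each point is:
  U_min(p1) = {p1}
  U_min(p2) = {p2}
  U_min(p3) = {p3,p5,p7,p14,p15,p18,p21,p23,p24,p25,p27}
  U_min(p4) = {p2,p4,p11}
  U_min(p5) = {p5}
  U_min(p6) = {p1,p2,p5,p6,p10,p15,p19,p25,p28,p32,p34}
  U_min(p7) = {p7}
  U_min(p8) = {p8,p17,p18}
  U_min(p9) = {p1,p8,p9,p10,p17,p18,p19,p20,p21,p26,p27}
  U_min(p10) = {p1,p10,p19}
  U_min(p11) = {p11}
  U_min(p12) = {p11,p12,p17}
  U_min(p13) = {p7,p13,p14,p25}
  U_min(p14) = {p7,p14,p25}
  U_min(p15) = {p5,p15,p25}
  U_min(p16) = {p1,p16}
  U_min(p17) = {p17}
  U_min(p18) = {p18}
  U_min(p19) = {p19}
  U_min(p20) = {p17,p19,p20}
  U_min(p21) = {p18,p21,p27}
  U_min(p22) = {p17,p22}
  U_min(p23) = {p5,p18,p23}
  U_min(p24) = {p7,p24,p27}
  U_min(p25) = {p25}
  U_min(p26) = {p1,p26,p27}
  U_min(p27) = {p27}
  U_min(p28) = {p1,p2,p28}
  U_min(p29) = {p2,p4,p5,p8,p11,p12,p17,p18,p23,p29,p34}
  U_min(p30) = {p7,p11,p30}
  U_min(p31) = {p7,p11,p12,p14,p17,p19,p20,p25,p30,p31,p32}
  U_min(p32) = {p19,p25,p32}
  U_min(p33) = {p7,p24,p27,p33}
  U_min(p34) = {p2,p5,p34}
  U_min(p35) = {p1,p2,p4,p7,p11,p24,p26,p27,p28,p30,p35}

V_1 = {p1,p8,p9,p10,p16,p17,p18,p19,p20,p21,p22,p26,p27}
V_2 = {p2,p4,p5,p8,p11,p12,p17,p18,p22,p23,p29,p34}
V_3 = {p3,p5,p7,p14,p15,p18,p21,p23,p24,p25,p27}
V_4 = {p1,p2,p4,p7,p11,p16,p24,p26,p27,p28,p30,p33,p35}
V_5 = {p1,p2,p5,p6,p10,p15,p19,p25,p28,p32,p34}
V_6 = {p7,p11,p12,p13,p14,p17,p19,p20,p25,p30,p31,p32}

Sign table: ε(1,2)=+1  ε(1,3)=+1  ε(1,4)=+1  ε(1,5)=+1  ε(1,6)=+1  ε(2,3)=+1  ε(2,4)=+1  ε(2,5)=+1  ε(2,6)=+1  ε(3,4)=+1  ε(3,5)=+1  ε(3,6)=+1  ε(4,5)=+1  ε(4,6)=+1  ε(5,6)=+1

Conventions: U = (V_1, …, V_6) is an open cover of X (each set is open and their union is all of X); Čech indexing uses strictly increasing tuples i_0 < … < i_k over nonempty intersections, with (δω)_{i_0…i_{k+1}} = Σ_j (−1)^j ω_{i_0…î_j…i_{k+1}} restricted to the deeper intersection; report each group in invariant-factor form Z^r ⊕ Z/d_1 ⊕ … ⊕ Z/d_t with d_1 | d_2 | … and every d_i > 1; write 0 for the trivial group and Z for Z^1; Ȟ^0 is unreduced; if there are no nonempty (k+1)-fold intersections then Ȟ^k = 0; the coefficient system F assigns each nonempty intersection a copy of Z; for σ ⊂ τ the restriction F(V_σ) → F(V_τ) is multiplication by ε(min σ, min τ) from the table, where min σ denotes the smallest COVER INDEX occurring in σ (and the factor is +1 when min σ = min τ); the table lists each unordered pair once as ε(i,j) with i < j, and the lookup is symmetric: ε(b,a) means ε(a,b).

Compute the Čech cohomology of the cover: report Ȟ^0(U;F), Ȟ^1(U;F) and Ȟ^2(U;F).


cover nerve:
  V12={p8,p17,p18,p22} V13={p18,p21,p27} V14={p1,p16,p26,p27} V15={p1,p10,p19} V16={p17,p19,p20} V23={p5,p18,p23} V24={p2,p4,p11} V25={p2,p5,p34} V26={p11,p12,p17} V34={p7,p24,p27} V35={p5,p15,p25} V36={p7,p14,p25} V45={p1,p2,p28} V46={p7,p11,p30} V56={p19,p25,p32}
  V123={p18} V126={p17} V134={p27} V145={p1} V156={p19} V235={p5} V245={p2} V246={p11} V346={p7} V356={p25}
C dims 6,15,10; δ0: rk 5, SNF 1^5; δ1: rk 10, SNF 1^9·2
Ȟ^0: (6−5)−0=1 ⇒ Z
Ȟ^1: (15−10)−5=0 ⇒ 0
Ȟ^2: (10−0)−10=0 plus torsion [2] ⇒ Z/2

Ȟ^0(U;F) ≅ Z, Ȟ^1(U;F) ≅ 0 and Ȟ^2(U;F) ≅ Z/2


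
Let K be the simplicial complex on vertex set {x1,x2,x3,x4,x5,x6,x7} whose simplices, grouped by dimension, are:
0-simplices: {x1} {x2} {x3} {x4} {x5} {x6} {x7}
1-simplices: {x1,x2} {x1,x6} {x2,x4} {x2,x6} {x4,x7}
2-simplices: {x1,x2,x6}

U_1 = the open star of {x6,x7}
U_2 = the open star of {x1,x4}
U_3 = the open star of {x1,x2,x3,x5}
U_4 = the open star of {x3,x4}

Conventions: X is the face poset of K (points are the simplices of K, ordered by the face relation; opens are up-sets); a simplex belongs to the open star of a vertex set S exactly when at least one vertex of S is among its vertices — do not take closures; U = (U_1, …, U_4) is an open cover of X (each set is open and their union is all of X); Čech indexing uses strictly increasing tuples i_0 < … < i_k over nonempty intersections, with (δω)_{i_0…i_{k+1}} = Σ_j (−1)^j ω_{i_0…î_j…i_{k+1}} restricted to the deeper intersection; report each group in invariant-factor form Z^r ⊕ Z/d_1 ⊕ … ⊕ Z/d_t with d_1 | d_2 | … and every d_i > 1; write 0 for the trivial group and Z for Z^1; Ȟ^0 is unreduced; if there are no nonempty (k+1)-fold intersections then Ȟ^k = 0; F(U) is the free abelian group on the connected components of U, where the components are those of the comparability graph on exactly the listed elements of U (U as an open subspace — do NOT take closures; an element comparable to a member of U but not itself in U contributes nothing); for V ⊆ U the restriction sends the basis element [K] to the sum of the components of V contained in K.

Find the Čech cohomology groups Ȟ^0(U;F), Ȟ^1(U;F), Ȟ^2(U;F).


Ȟ^0 = Z^3; Ȟ^1 = 0; Ȟ^2 = 0

nonempty intersections:
  U1={{x6},{x7},{x1,x6},{x2,x6},{x4,x7},{x1,x2,x6}} U2={{x1},{x4},{x1,x2},{x1,x6},{x2,x4},{x4,x7},{x1,x2,x6}} U3={{x1},{x2},{x3},{x5},{x1,x2},{x1,x6},{x2,x4},{x2,x6},{x1,x2,x6}} U4={{x3},{x4},{x2,x4},{x4,x7}}
  U12={{x1,x6},{x4,x7},{x1,x2,x6}} U13={{x1,x6},{x2,x6},{x1,x2,x6}} U14={{x4,x7}} U23={{x1},{x1,x2},{x1,x6},{x2,x4},{x1,x2,x6}} U24={{x4},{x2,x4},{x4,x7}} U34={{x3},{x2,x4}}
  U123={{x1,x6},{x1,x2,x6}} U124={{x4,x7}} U234={{x2,x4}}
components per intersection:
  U1: {{x6},{x1,x6},{x2,x6},{x1,x2,x6}} {{x7},{x4,x7}}
  U2: {{x1},{x1,x2},{x1,x6},{x1,x2,x6}} {{x4},{x2,x4},{x4,x7}}
  U3: {{x1},{x2},{x1,x2},{x1,x6},{x2,x4},{x2,x6},{x1,x2,x6}} {{x3}} {{x5}}
  U4: {{x3}} {{x4},{x2,x4},{x4,x7}}
  U12: {{x1,x6},{x1,x2,x6}} {{x4,x7}}
  U13: {{x1,x6},{x2,x6},{x1,x2,x6}}
  U14: {{x4,x7}}
  U23: {{x1},{x1,x2},{x1,x6},{x1,x2,x6}} {{x2,x4}}
  U24: {{x4},{x2,x4},{x4,x7}}
  U34: {{x3}} {{x2,x4}}
  U123: {{x1,x6},{x1,x2,x6}}
  U124: {{x4,x7}}
  U234: {{x2,x4}}
C dims 9,9,3; δ0: rk 6, SNF 1^6; δ1: rk 3, SNF 1^3
Ȟ^0: (9−6)−0=3 ⇒ Z^3
Ȟ^1: (9−3)−6=0 ⇒ 0
Ȟ^2: (3−0)−3=0 ⇒ 0


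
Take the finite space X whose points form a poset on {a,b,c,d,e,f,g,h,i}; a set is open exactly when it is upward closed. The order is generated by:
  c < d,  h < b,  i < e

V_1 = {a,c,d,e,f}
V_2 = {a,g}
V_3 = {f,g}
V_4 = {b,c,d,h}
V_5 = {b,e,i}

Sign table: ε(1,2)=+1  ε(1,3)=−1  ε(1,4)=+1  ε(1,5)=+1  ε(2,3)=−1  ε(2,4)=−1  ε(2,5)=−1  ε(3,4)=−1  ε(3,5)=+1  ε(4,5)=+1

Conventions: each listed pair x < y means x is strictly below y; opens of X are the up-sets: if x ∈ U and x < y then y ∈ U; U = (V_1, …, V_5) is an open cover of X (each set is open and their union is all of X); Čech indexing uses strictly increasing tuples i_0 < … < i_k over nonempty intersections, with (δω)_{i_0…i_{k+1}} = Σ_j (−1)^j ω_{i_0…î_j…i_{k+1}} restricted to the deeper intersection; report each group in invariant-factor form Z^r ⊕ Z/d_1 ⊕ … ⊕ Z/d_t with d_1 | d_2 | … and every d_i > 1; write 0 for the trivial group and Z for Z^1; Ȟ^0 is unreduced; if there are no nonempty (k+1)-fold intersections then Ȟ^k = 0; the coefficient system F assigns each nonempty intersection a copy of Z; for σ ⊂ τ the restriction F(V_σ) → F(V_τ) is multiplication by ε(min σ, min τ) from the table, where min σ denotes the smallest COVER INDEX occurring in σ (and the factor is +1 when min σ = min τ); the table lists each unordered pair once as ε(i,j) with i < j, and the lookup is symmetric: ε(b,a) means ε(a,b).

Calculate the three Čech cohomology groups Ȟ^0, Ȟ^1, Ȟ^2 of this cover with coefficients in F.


Ȟ^0 = Z,  Ȟ^1 = Z^2,  Ȟ^2 = 0

nonempty intersections:
  V12={a} V13={f} V14={c,d} V15={e} V23={g} V45={b}
C dims 5,6; δ0: rk 4, SNF 1^4
Ȟ^0: (5−4)−0=1 ⇒ Z
Ȟ^1: (6−0)−4=2 ⇒ Z^2
Ȟ^2: (0−0)−0=0 ⇒ 0


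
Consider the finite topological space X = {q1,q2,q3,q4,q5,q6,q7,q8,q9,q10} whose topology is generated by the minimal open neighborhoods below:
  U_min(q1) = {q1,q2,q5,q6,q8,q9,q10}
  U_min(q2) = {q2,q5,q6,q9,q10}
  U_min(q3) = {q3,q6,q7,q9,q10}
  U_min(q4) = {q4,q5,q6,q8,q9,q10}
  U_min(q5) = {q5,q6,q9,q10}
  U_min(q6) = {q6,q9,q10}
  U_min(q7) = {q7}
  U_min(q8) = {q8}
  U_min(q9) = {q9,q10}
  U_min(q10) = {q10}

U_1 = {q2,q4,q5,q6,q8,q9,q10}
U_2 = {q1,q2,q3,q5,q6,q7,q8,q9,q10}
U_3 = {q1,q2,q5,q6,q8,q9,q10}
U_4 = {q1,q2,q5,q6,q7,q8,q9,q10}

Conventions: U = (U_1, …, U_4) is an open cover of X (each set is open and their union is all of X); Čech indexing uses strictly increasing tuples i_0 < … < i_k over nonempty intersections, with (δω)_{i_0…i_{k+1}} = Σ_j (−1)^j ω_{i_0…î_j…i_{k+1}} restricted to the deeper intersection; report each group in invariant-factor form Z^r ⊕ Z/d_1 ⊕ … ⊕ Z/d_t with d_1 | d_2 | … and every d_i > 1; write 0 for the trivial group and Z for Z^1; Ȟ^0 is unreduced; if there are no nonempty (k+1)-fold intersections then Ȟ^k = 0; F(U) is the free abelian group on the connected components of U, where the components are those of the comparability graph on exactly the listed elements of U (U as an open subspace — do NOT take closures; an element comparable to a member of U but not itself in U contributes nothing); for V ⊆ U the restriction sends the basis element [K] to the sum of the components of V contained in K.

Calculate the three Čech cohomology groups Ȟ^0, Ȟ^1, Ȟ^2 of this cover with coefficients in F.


nerve of the cover:
  U12={q2,q5,q6,q8,q9,q10} U13={q2,q5,q6,q8,q9,q10} U14={q2,q5,q6,q8,q9,q10} U23={q1,q2,q5,q6,q8,q9,q10} U24={q1,q2,q5,q6,q7,q8,q9,q10} U34={q1,q2,q5,q6,q8,q9,q10}
  U123={q2,q5,q6,q8,q9,q10} U124={q2,q5,q6,q8,q9,q10} U134={q2,q5,q6,q8,q9,q10} U234={q1,q2,q5,q6,q8,q9,q10}
  U1234={q2,q5,q6,q8,q9,q10}
components per intersection:
  U1: {q2,q4,q5,q6,q8,q9,q10}
  U2: {q1,q2,q3,q5,q6,q7,q8,q9,q10}
  U3: {q1,q2,q5,q6,q8,q9,q10}
  U4: {q1,q2,q5,q6,q8,q9,q10} {q7}
  U12: {q2,q5,q6,q9,q10} {q8}
  U13: {q2,q5,q6,q9,q10} {q8}
  U14: {q2,q5,q6,q9,q10} {q8}
  U23: {q1,q2,q5,q6,q8,q9,q10}
  U24: {q1,q2,q5,q6,q8,q9,q10} {q7}
  U34: {q1,q2,q5,q6,q8,q9,q10}
  U123: {q2,q5,q6,q9,q10} {q8}
  U124: {q2,q5,q6,q9,q10} {q8}
  U134: {q2,q5,q6,q9,q10} {q8}
  U234: {q1,q2,q5,q6,q8,q9,q10}
  U1234: {q2,q5,q6,q9,q10} {q8}
C dims 5,10,7,2; δ0: rk 4, SNF 1^4; δ1: rk 5, SNF 1^5; δ2: rk 2, SNF 1^2
Ȟ^0 = (5 − 4) − 0 = 1, so Ȟ^0 ≅ Z
Ȟ^1 = (10 − 5) − 4 = 1, so Ȟ^1 ≅ Z
Ȟ^2 = (7 − 2) − 5 = 0, so Ȟ^2 ≅ 0

Ȟ^0(U;F) ≅ Z, Ȟ^1(U;F) ≅ Z, Ȟ^2(U;F) ≅ 0


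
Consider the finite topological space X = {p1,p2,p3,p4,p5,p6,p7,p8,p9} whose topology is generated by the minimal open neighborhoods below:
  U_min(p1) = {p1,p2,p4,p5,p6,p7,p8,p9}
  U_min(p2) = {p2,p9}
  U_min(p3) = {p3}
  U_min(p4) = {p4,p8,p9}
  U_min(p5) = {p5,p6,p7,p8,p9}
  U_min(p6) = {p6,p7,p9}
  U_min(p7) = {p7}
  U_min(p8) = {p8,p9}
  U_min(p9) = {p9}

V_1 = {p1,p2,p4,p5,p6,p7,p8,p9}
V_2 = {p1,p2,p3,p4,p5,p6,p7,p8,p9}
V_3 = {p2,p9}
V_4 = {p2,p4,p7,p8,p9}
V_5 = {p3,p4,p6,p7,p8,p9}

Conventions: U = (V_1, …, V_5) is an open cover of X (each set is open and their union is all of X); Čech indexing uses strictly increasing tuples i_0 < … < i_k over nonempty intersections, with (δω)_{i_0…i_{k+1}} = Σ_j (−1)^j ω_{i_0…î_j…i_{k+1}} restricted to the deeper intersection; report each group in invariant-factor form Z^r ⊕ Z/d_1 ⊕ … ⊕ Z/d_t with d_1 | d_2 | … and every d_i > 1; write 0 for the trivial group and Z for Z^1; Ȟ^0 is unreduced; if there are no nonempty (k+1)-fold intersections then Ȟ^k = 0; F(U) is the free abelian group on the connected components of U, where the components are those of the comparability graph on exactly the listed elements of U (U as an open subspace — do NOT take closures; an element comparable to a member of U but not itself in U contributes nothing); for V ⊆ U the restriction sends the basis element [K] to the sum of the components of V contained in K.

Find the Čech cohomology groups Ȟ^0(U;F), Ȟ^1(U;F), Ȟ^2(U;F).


intersection data:
  V12={p1,p2,p4,p5,p6,p7,p8,p9} V13={p2,p9} V14={p2,p4,p7,p8,p9} V15={p4,p6,p7,p8,p9} V23={p2,p9} V24={p2,p4,p7,p8,p9} V25={p3,p4,p6,p7,p8,p9} V34={p2,p9} V35={p9} V45={p4,p7,p8,p9}
  V123={p2,p9} V124={p2,p4,p7,p8,p9} V125={p4,p6,p7,p8,p9} V134={p2,p9} V135={p9} V145={p4,p7,p8,p9} V234={p2,p9} V235={p9} V245={p4,p7,p8,p9} V345={p9}
  V1234={p2,p9} V1235={p9} V1245={p4,p7,p8,p9} V1345={p9} V2345={p9}
  V12345={p9}
components per intersection:
  V1: {p1,p2,p4,p5,p6,p7,p8,p9}
  V2: {p1,p2,p4,p5,p6,p7,p8,p9} {p3}
  V3: {p2,p9}
  V4: {p2,p4,p8,p9} {p7}
  V5: {p3} {p4,p6,p7,p8,p9}
  V12: {p1,p2,p4,p5,p6,p7,p8,p9}
  V13: {p2,p9}
  V14: {p2,p4,p8,p9} {p7}
  V15: {p4,p6,p7,p8,p9}
  V23: {p2,p9}
  V24: {p2,p4,p8,p9} {p7}
  V25: {p3} {p4,p6,p7,p8,p9}
  V34: {p2,p9}
  V35: {p9}
  V45: {p4,p8,p9} {p7}
  V123: {p2,p9}
  V124: {p2,p4,p8,p9} {p7}
  V125: {p4,p6,p7,p8,p9}
  V134: {p2,p9}
  V135: {p9}
  V145: {p4,p8,p9} {p7}
  V234: {p2,p9}
  V235: {p9}
  V245: {p4,p8,p9} {p7}
  V345: {p9}
  V1234: {p2,p9}
  V1235: {p9}
  V1245: {p4,p8,p9} {p7}
  V1345: {p9}
  V2345: {p9}
  V12345: {p9}
C dims 8,14,13,6; δ0: rk 6, SNF 1^6; δ1: rk 8, SNF 1^8; δ2: rk 5, SNF 1^5
Ȟ^0 = (8 − 6) − 0 = 2, so Ȟ^0 ≅ Z^2
Ȟ^1 = (14 − 8) − 6 = 0, so Ȟ^1 ≅ 0
Ȟ^2 = (13 − 5) − 8 = 0, so Ȟ^2 ≅ 0

Ȟ^0 = Z^2, Ȟ^1 = 0, Ȟ^2 = 0


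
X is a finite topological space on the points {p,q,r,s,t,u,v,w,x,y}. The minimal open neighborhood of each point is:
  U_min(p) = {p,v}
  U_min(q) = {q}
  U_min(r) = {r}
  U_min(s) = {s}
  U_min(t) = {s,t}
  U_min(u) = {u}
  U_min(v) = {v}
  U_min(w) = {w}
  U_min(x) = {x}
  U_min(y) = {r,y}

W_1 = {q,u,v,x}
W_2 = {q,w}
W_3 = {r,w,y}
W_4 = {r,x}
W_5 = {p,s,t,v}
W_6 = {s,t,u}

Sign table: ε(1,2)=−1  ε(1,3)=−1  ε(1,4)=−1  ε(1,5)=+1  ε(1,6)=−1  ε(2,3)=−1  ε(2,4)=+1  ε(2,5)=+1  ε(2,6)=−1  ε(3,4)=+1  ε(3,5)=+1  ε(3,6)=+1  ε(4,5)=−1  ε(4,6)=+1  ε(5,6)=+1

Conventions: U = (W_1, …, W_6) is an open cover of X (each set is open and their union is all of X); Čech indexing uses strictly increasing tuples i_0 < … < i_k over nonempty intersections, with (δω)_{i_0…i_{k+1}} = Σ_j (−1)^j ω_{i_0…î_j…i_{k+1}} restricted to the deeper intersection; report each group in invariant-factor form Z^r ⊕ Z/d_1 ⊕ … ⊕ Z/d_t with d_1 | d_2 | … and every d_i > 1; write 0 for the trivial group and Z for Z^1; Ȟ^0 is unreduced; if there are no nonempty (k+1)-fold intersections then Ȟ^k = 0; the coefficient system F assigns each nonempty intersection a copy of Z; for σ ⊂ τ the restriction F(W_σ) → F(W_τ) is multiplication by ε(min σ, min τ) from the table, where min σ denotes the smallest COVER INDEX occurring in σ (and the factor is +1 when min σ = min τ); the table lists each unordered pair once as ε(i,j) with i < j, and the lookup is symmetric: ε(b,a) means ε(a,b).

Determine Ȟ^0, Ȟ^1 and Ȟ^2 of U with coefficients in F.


Ȟ^0 ≅ 0, Ȟ^1 ≅ Z ⊕ Z/2 and Ȟ^2 ≅ 0

intersection data:
  W12={q} W14={x} W15={v} W16={u} W23={w} W34={r} W56={s,t}
C dims 6,7; δ0: rk 6, SNF 1^5·2
Ȟ^0 = (6 − 6) − 0 = 0, so Ȟ^0 ≅ 0
Ȟ^1 = (7 − 0) − 6 = 1 plus torsion [2], so Ȟ^1 ≅ Z ⊕ Z/2
Ȟ^2 = (0 − 0) − 0 = 0, so Ȟ^2 ≅ 0


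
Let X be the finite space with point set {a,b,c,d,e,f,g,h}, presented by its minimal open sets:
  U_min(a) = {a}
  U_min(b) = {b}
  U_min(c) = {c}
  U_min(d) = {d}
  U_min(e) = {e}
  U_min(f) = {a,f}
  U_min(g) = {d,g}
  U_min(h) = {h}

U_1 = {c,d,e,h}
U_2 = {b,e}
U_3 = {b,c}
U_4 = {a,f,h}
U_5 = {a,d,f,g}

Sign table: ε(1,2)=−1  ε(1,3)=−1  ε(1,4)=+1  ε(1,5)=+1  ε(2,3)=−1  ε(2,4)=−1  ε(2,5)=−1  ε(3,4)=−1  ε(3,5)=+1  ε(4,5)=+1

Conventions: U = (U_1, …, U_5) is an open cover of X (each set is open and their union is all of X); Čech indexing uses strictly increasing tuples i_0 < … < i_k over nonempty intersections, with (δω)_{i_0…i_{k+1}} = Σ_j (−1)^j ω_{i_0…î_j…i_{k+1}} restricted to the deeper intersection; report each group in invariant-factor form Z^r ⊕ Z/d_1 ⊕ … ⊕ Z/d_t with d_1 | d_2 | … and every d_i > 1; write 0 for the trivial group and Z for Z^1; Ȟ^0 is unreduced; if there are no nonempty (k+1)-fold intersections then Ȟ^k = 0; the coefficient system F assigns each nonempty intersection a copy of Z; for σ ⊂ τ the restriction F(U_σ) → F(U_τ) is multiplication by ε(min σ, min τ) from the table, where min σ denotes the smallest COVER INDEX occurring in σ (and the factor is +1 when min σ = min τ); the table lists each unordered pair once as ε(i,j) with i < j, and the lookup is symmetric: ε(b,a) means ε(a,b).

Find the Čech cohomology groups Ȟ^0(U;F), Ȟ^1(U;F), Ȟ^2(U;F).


nerve simplices:
  U12={e} U13={c} U14={h} U15={d} U23={b} U45={a,f}
C dims 5,6; δ0: rk 5, SNF 1^4·2
degree 0: 5−5−0 = 0 → Ȟ^0 ≅ 0
degree 1: 6−0−5 = 1 plus torsion [2] → Ȟ^1 ≅ Z ⊕ Z/2
degree 2: 0−0−0 = 0 → Ȟ^2 ≅ 0

Ȟ^0 = 0; Ȟ^1 = Z ⊕ Z/2; Ȟ^2 = 0


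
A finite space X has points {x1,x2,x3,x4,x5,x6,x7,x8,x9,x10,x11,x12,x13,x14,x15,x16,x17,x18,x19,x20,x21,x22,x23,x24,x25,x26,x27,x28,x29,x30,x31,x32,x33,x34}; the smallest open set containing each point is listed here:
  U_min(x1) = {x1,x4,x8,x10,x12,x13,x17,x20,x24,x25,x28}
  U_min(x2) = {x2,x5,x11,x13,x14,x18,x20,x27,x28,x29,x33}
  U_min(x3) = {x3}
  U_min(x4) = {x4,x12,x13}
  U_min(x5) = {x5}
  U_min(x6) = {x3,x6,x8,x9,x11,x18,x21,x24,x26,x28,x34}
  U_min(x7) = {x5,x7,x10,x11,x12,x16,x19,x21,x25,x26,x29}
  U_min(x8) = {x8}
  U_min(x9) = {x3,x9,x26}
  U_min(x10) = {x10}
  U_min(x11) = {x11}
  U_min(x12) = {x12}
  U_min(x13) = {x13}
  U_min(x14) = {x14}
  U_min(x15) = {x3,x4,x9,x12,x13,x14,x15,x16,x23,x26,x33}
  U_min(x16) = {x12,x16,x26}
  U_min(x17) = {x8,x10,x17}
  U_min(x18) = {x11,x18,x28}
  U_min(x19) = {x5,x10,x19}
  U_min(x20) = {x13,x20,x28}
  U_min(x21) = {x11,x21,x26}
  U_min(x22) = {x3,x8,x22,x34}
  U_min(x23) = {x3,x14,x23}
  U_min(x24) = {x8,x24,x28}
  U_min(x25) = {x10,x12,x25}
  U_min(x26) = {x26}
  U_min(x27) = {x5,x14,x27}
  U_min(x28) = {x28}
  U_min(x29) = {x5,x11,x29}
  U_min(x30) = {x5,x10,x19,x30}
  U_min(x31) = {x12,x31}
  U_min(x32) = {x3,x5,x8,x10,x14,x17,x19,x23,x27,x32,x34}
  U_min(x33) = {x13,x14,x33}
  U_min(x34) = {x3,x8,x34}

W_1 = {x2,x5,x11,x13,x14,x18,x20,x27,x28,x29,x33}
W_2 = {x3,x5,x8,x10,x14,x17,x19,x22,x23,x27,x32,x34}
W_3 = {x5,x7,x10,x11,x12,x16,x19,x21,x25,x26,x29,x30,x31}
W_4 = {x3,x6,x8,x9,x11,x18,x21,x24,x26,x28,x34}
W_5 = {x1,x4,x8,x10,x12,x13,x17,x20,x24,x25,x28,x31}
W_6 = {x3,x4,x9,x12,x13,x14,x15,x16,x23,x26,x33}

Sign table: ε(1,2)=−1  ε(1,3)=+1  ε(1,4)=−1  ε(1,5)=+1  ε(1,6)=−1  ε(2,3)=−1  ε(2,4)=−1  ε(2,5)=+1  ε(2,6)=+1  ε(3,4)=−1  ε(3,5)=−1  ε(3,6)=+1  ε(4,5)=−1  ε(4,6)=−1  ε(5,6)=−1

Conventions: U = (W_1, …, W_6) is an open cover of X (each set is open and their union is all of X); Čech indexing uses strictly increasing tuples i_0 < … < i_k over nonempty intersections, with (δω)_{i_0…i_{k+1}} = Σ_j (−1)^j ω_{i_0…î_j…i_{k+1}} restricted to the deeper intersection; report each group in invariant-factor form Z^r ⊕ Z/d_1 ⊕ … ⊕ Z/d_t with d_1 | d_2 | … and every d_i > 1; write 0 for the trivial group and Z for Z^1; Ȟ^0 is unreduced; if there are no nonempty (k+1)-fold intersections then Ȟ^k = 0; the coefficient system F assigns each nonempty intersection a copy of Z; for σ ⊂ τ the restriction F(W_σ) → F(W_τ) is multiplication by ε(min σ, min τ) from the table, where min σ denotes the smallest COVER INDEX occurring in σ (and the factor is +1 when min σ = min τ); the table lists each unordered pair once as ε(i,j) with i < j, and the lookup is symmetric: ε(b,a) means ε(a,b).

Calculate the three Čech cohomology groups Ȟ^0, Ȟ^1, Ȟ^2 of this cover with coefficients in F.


nerve of the cover:
  W12={x5,x14,x27} W13={x5,x11,x29} W14={x11,x18,x28} W15={x13,x20,x28} W16={x13,x14,x33} W23={x5,x10,x19} W24={x3,x8,x34} W25={x8,x10,x17} W26={x3,x14,x23} W34={x11,x21,x26} W35={x10,x12,x25,x31} W36={x12,x16,x26} W45={x8,x24,x28} W46={x3,x9,x26} W56={x4,x12,x13}
  W123={x5} W126={x14} W134={x11} W145={x28} W156={x13} W235={x10} W245={x8} W246={x3} W346={x26} W356={x12}
C dims 6,15,10; δ0: rk 6, SNF 1^5·2; δ1: rk 9, SNF 1^9
Ȟ^0 = (6 − 6) − 0 = 0, so Ȟ^0 ≅ 0
Ȟ^1 = (15 − 9) − 6 = 0 plus torsion [2], so Ȟ^1 ≅ Z/2
Ȟ^2 = (10 − 0) − 9 = 1, so Ȟ^2 ≅ Z

Ȟ^0(U;F) ≅ 0,  Ȟ^1(U;F) ≅ Z/2,  Ȟ^2(U;F) ≅ Z
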